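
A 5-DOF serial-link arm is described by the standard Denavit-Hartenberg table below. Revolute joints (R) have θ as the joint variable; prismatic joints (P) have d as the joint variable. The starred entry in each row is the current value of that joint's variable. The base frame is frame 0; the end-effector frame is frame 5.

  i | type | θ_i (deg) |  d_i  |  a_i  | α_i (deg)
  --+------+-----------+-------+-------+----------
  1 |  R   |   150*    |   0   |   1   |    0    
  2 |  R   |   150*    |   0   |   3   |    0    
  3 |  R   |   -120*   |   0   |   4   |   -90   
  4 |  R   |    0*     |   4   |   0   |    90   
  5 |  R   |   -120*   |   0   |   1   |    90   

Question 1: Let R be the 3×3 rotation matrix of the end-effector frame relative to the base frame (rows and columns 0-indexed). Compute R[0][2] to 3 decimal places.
End-effector z-axis (col 2 of R) = (0.8660,-0.5000,0.0000)
R[0][2] = 0.8660

0.866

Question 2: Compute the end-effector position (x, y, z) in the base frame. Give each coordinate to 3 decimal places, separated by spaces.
after link 1: o_1 = (-0.8660, 0.5000, 0.0000)
after link 2: o_2 = (0.6340, -2.0981, 0.0000)
after link 3: o_3 = (-3.3660, -2.0981, 0.0000)
after link 4: o_4 = (-3.3660, -6.0981, 0.0000)
after link 5: o_5 = (-2.8660, -5.2321, 0.0000)

-2.866 -5.232 0.000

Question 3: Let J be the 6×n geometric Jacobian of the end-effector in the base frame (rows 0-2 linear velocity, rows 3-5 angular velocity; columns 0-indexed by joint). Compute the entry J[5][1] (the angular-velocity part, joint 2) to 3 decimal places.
1.000

axis z_1 = (0.0000,0.0000,1.0000); lever o_n−o_1 = (-2.0000,-5.7321,0.0000)
cross product → J_v[:, 1] = (5.7321,-2.0000,0.0000)
J_ω[:, 1] = z_1
entry J[5][1] = 1.0000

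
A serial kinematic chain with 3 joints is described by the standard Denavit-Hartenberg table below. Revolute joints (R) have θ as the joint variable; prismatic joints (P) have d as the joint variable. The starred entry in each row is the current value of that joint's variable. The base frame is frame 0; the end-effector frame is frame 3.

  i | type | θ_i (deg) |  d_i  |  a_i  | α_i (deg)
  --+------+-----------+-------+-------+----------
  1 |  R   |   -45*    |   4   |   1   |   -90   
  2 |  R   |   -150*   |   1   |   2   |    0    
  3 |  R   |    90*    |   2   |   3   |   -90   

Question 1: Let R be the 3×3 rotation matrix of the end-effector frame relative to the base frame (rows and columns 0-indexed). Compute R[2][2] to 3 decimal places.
End-effector z-axis (col 2 of R) = (0.6124,-0.6124,-0.5000)
R[2][2] = -0.5000

-0.500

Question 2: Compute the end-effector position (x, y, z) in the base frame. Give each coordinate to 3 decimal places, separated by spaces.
2.664 1.578 7.598

after link 1: o_1 = (0.7071, -0.7071, 4.0000)
after link 2: o_2 = (0.1895, 1.2247, 5.0000)
after link 3: o_3 = (2.6643, 1.5783, 7.5981)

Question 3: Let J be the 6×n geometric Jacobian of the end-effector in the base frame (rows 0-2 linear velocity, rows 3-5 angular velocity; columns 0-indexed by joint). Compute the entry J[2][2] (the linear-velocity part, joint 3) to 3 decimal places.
axis z_2 = (0.7071,0.7071,0.0000); lever o_n−o_2 = (2.4749,0.3536,2.5981)
cross product → J_v[:, 2] = (1.8371,-1.8371,-1.5000)
J_ω[:, 2] = z_2
entry J[2][2] = -1.5000

-1.500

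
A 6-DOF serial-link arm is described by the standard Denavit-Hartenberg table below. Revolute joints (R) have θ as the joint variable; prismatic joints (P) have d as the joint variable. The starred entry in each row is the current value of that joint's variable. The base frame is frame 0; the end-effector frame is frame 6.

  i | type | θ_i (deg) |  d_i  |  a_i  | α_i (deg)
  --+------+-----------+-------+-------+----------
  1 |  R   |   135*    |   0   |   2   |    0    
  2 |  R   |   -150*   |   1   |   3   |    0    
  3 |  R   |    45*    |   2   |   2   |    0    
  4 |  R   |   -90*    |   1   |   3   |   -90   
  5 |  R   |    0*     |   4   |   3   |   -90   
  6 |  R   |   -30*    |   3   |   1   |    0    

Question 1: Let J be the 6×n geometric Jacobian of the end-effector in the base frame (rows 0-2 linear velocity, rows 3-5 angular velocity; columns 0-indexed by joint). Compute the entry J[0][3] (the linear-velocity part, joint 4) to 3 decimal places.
axis z_3 = (0.0000,0.0000,1.0000); lever o_n−o_3 = (7.3301,-3.6962,-2.0000)
cross product → J_v[:, 3] = (3.6962,7.3301,-0.0000)
J_ω[:, 3] = z_3
entry J[0][3] = 3.6962

3.696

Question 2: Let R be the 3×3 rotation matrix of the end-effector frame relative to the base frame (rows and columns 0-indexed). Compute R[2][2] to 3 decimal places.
-1.000

End-effector z-axis (col 2 of R) = (0.0000,0.0000,-1.0000)
R[2][2] = -1.0000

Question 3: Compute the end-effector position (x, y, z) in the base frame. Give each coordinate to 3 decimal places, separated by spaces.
after link 1: o_1 = (-1.4142, 1.4142, 0.0000)
after link 2: o_2 = (1.4836, 0.6378, 1.0000)
after link 3: o_3 = (3.2156, 1.6378, 3.0000)
after link 4: o_4 = (4.7156, -0.9603, 4.0000)
after link 5: o_5 = (9.6797, -1.5584, 4.0000)
after link 6: o_6 = (10.5457, -2.0584, 1.0000)

10.546 -2.058 1.000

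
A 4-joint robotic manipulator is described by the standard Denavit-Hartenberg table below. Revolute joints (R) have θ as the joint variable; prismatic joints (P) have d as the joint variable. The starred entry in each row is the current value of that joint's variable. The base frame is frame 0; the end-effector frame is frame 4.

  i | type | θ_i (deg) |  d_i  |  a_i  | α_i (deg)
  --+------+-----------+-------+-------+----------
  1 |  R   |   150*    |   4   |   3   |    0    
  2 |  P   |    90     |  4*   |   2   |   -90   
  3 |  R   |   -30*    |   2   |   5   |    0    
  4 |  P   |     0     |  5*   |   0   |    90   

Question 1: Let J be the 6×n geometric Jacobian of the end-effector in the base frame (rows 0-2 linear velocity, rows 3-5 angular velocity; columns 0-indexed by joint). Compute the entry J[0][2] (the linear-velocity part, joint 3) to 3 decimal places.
-1.250

axis z_2 = (0.8660,-0.5000,0.0000); lever o_n−o_2 = (3.8971,-7.2500,2.5000)
cross product → J_v[:, 2] = (-1.2500,-2.1651,-4.3301)
J_ω[:, 2] = z_2
entry J[0][2] = -1.2500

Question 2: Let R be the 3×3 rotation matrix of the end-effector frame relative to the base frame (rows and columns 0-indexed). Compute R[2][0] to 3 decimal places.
0.500

End-effector x-axis (col 0 of R) = (-0.4330,-0.7500,0.5000)
R[2][0] = 0.5000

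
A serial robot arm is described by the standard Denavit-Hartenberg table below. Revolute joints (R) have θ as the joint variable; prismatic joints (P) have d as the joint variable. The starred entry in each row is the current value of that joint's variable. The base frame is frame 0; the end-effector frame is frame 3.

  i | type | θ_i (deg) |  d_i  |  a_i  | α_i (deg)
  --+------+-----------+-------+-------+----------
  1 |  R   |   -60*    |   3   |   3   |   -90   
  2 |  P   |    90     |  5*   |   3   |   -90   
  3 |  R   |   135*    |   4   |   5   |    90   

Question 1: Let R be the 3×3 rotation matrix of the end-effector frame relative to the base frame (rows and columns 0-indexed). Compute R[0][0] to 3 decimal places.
End-effector x-axis (col 0 of R) = (-0.6124,-0.3536,0.7071)
R[0][0] = -0.6124

-0.612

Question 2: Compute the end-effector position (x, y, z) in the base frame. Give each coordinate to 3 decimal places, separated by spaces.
after link 1: o_1 = (1.5000, -2.5981, 3.0000)
after link 2: o_2 = (5.8301, -0.0981, 0.0000)
after link 3: o_3 = (0.7683, 1.5983, 3.5355)

0.768 1.598 3.536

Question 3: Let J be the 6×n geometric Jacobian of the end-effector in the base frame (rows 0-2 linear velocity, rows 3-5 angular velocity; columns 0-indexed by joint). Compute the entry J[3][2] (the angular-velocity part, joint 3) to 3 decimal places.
axis z_2 = (-0.5000,0.8660,-0.0000); lever o_n−o_2 = (-5.0619,1.6963,3.5355)
cross product → J_v[:, 2] = (3.0619,1.7678,3.5355)
J_ω[:, 2] = z_2
entry J[3][2] = -0.5000

-0.500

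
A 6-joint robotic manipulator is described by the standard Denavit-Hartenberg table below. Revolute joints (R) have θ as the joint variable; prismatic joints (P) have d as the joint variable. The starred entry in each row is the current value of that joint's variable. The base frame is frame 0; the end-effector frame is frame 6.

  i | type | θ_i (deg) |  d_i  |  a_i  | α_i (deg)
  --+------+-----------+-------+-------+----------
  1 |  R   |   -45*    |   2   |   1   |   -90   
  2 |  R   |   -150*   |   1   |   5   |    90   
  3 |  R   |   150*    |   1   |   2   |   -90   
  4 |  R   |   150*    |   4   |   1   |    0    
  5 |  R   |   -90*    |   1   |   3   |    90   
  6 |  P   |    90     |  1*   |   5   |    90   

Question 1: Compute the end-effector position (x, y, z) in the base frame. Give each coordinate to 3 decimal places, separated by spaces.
-1.051 -7.307 1.868

after link 1: o_1 = (0.7071, -0.7071, 2.0000)
after link 2: o_2 = (-1.6476, 3.0619, 4.5000)
after link 3: o_3 = (-0.2334, 3.0619, 2.7679)
after link 4: o_4 = (-2.0469, -0.6361, 2.5760)
after link 5: o_5 = (-0.1087, -2.7383, 3.9264)
after link 6: o_6 = (-1.0509, -7.3074, 1.8684)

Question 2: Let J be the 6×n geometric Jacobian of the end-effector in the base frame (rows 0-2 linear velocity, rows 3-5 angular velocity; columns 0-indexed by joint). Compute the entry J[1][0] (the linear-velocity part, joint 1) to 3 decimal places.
-1.051

axis z_0 = ẑ; lever o_n−o_0 = (-1.0509,-7.3074,1.8684)
cross product → J_v[:, 0] = (7.3074,-1.0509,0.0000)
J_ω[:, 0] = z_0
entry J[1][0] = -1.0509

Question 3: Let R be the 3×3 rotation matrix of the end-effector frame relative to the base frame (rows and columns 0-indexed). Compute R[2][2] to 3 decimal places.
End-effector z-axis (col 2 of R) = (0.7481,-0.3946,0.5335)
R[2][2] = 0.5335

0.533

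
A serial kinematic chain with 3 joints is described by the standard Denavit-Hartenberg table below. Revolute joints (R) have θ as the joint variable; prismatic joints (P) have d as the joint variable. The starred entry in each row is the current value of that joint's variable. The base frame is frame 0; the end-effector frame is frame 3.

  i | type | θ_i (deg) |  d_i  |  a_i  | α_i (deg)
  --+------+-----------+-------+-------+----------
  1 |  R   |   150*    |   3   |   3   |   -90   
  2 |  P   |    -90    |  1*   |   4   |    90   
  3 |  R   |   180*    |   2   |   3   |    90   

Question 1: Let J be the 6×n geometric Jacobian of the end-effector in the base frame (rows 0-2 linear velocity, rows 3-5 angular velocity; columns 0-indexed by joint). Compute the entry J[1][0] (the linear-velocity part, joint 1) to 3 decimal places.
axis z_0 = ẑ; lever o_n−o_0 = (-1.3660,-0.3660,4.0000)
cross product → J_v[:, 0] = (0.3660,-1.3660,0.0000)
J_ω[:, 0] = z_0
entry J[1][0] = -1.3660

-1.366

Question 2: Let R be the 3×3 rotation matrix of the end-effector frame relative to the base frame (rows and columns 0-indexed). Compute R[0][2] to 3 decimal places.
-0.500

End-effector z-axis (col 2 of R) = (-0.5000,-0.8660,0.0000)
R[0][2] = -0.5000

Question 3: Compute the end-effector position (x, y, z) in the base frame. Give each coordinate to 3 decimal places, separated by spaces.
-1.366 -0.366 4.000

after link 1: o_1 = (-2.5981, 1.5000, 3.0000)
after link 2: o_2 = (-3.0981, 0.6340, 7.0000)
after link 3: o_3 = (-1.3660, -0.3660, 4.0000)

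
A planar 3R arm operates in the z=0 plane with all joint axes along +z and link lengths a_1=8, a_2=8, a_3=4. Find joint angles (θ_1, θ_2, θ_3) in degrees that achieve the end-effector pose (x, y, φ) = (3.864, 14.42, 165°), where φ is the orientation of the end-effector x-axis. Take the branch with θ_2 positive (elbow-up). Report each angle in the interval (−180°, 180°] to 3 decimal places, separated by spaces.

wrist centre = target − a_3·(cos φ, sin φ) = (7.7277, 13.3847)
cos θ_2 = (238.8682−8²−8²)/(2·8·8) = 0.8662; θ_2 = 29.9848° (elbow-up)
β = atan2(13.3847,7.7277) = 59.9999°; ψ = atan2(3.9982,14.9293) = 14.9924°
θ_1 = β − ψ = 45.0075°
θ_3 = φ − θ_1 − θ_2 = 90.0077° (wrapped to (-180°,180°])

45.008 29.985 90.008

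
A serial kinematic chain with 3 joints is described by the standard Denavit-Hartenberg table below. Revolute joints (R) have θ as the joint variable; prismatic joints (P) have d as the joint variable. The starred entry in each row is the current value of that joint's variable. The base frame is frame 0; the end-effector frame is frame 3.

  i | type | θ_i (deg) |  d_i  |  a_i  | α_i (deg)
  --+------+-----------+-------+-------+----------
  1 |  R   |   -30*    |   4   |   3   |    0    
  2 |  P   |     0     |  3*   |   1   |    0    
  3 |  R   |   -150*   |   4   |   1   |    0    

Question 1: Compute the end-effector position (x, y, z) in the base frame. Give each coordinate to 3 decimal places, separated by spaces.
2.464 -2.000 11.000

after link 1: o_1 = (2.5981, -1.5000, 4.0000)
after link 2: o_2 = (3.4641, -2.0000, 7.0000)
after link 3: o_3 = (2.4641, -2.0000, 11.0000)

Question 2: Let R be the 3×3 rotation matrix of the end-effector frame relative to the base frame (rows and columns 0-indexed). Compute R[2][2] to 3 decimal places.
End-effector z-axis (col 2 of R) = (0.0000,0.0000,1.0000)
R[2][2] = 1.0000

1.000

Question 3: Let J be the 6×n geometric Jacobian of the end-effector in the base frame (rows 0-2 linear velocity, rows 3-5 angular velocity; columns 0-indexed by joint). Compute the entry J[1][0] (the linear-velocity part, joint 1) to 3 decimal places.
2.464

axis z_0 = ẑ; lever o_n−o_0 = (2.4641,-2.0000,11.0000)
cross product → J_v[:, 0] = (2.0000,2.4641,-0.0000)
J_ω[:, 0] = z_0
entry J[1][0] = 2.4641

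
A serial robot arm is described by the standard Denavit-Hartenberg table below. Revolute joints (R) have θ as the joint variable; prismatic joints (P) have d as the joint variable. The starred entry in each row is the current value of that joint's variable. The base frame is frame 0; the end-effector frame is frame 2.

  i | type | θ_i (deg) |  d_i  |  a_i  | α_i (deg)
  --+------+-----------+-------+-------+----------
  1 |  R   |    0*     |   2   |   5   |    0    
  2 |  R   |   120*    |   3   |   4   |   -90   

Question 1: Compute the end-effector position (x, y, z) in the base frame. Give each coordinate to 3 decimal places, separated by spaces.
after link 1: o_1 = (5.0000, 0.0000, 2.0000)
after link 2: o_2 = (3.0000, 3.4641, 5.0000)

3.000 3.464 5.000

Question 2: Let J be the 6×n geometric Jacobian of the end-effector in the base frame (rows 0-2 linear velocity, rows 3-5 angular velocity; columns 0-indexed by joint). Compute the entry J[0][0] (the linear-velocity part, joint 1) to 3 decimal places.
axis z_0 = ẑ; lever o_n−o_0 = (3.0000,3.4641,5.0000)
cross product → J_v[:, 0] = (-3.4641,3.0000,0.0000)
J_ω[:, 0] = z_0
entry J[0][0] = -3.4641

-3.464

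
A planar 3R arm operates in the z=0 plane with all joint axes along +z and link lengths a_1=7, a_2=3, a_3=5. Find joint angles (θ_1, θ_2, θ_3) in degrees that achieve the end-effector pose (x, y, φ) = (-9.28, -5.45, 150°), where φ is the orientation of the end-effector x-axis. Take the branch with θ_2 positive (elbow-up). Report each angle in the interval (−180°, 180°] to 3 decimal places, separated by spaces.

wrist centre = target − a_3·(cos φ, sin φ) = (-4.9499, -7.9500)
cos θ_2 = (87.7037−7²−3²)/(2·7·3) = 0.7072; θ_2 = 44.9899° (elbow-up)
β = atan2(-7.9500,-4.9499) = -121.9074°; ψ = atan2(2.1209,9.1217) = 13.0896°
θ_1 = β − ψ = -134.9971°
θ_3 = φ − θ_1 − θ_2 = -119.9928° (wrapped to (-180°,180°])

-134.997 44.990 -119.993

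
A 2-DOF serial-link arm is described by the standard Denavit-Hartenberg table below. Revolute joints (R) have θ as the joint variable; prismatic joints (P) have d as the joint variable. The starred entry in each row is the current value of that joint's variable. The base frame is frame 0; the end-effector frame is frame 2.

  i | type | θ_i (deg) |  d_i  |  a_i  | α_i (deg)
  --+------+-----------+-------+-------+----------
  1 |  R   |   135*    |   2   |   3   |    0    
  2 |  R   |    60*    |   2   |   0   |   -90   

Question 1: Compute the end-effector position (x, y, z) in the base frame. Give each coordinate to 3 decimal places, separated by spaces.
after link 1: o_1 = (-2.1213, 2.1213, 2.0000)
after link 2: o_2 = (-2.1213, 2.1213, 4.0000)

-2.121 2.121 4.000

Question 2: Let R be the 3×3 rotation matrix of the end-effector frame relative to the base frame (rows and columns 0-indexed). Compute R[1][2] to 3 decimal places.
End-effector z-axis (col 2 of R) = (0.2588,-0.9659,0.0000)
R[1][2] = -0.9659

-0.966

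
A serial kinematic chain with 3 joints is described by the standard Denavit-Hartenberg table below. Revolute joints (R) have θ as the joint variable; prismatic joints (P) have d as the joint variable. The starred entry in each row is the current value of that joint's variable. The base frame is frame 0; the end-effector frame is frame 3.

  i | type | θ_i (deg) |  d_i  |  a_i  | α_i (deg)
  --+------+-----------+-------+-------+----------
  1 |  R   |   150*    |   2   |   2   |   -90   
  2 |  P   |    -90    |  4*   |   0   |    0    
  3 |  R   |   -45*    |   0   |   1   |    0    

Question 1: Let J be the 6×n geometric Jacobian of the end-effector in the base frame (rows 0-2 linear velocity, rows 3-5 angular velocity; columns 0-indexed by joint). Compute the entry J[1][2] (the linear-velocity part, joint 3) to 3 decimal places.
axis z_2 = (-0.5000,-0.8660,0.0000); lever o_n−o_2 = (0.6124,-0.3536,0.7071)
cross product → J_v[:, 2] = (-0.6124,0.3536,0.7071)
J_ω[:, 2] = z_2
entry J[1][2] = 0.3536

0.354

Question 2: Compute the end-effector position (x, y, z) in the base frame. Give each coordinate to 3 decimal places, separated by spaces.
after link 1: o_1 = (-1.7321, 1.0000, 2.0000)
after link 2: o_2 = (-3.7321, -2.4641, 2.0000)
after link 3: o_3 = (-3.1197, -2.8177, 2.7071)

-3.120 -2.818 2.707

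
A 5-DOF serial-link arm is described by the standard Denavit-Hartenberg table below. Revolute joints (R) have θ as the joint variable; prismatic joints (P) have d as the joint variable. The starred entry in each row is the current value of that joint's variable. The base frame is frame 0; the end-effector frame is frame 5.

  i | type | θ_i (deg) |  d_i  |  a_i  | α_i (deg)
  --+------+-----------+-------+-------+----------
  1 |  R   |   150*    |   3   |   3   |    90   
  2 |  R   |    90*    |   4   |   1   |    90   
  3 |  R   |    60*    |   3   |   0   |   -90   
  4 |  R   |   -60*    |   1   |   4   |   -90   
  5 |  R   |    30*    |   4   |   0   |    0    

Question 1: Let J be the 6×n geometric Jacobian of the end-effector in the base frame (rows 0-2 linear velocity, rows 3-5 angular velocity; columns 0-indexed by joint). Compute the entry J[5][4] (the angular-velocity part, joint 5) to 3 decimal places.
0.433

axis z_4 = (0.8080,0.3995,0.4330); lever o_n−o_4 = (3.2321,1.5981,1.7321)
cross product → J_v[:, 4] = (0.0000,-0.0000,0.0000)
J_ω[:, 4] = z_4
entry J[5][4] = 0.4330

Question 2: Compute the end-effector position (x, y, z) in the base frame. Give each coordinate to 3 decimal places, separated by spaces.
after link 1: o_1 = (-2.5981, 1.5000, 3.0000)
after link 2: o_2 = (-0.5981, 4.9641, 4.0000)
after link 3: o_3 = (-3.1962, 6.4641, 4.0000)
after link 4: o_4 = (-5.0801, 10.1292, 4.1340)
after link 5: o_5 = (-1.8481, 11.7272, 5.8660)

-1.848 11.727 5.866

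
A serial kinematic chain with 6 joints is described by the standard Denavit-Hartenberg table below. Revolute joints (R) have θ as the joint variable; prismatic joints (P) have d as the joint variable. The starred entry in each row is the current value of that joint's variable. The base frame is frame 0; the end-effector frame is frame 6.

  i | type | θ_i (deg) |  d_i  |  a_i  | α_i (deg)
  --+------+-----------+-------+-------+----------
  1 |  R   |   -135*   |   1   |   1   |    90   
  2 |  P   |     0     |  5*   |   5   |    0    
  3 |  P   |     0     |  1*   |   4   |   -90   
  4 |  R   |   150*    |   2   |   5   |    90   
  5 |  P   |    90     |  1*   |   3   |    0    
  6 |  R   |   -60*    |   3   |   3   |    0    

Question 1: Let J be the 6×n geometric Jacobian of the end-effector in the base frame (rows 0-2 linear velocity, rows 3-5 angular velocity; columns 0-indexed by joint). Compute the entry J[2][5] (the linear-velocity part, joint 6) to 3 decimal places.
axis z_5 = (0.2588,-0.9659,0.0000); lever o_n−o_5 = (3.2860,-2.2253,1.5000)
cross product → J_v[:, 5] = (-1.4489,-0.3882,2.5981)
J_ω[:, 5] = z_5
entry J[2][5] = 2.5981

2.598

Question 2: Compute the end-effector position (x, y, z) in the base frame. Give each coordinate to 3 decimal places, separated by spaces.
-2.939 -4.726 7.500

after link 1: o_1 = (-0.7071, -0.7071, 1.0000)
after link 2: o_2 = (-7.7782, -0.7071, 1.0000)
after link 3: o_3 = (-11.3137, -2.8284, 1.0000)
after link 4: o_4 = (-6.4841, -1.5343, 3.0000)
after link 5: o_5 = (-6.2253, -2.5003, 6.0000)
after link 6: o_6 = (-2.9393, -4.7256, 7.5000)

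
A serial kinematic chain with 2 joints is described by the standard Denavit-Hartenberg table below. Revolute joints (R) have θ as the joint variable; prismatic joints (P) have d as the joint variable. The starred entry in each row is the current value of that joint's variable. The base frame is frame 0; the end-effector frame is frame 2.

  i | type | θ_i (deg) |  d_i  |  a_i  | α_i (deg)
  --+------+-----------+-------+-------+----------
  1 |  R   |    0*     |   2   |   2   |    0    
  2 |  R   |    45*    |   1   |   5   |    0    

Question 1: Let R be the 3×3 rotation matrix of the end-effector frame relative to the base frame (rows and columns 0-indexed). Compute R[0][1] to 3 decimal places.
-0.707

End-effector y-axis (col 1 of R) = (-0.7071,0.7071,0.0000)
R[0][1] = -0.7071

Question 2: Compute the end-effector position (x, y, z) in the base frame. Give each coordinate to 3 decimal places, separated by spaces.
after link 1: o_1 = (2.0000, 0.0000, 2.0000)
after link 2: o_2 = (5.5355, 3.5355, 3.0000)

5.536 3.536 3.000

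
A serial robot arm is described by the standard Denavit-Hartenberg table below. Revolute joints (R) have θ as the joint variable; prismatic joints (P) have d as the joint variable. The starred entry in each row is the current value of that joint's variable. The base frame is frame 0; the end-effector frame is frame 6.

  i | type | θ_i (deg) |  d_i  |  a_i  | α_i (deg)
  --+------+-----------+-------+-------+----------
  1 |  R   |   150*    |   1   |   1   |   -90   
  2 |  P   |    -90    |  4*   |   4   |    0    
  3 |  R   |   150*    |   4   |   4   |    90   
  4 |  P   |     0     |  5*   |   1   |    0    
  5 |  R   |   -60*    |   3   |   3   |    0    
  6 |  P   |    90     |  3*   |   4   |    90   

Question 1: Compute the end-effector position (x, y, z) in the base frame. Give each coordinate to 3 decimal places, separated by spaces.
after link 1: o_1 = (-0.8660, 0.5000, 1.0000)
after link 2: o_2 = (-2.8660, -2.9641, 5.0000)
after link 3: o_3 = (-6.5981, -5.4282, 1.5359)
after link 4: o_4 = (-10.7811, -3.0131, 3.1699)
after link 5: o_5 = (-12.3816, 0.9109, 3.3708)
after link 6: o_6 = (-17.1316, 1.3439, 1.8708)

-17.132 1.344 1.871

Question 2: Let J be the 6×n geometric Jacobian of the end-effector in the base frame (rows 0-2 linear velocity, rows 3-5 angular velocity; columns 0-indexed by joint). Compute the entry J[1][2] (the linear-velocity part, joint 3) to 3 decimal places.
-1.565

axis z_2 = (-0.5000,-0.8660,0.0000); lever o_n−o_2 = (-14.2655,4.3080,-3.1292)
cross product → J_v[:, 2] = (2.7099,-1.5646,-14.5083)
J_ω[:, 2] = z_2
entry J[1][2] = -1.5646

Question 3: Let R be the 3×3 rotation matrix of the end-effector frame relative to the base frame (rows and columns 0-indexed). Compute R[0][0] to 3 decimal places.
-0.625

End-effector x-axis (col 0 of R) = (-0.6250,-0.2165,-0.7500)
R[0][0] = -0.6250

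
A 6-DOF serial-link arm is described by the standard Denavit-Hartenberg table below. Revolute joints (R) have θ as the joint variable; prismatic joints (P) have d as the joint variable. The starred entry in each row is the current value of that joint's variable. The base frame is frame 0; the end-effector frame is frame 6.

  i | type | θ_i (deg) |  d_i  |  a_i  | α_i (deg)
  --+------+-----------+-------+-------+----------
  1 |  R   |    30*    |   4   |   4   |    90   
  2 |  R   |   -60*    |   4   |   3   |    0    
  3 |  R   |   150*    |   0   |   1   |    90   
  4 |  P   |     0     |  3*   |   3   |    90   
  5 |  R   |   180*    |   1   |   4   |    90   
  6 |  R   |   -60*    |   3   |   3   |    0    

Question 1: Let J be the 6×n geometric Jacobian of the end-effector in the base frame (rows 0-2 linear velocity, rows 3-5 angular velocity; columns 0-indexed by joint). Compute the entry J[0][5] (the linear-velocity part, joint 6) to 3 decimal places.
axis z_5 = (0.8660,0.5000,0.0000); lever o_n−o_5 = (3.8971,-0.7500,-1.5000)
cross product → J_v[:, 5] = (-0.7500,1.2990,-2.5981)
J_ω[:, 5] = z_5
entry J[0][5] = -0.7500

-0.750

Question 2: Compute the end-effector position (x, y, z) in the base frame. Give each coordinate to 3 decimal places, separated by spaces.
12.758 0.902 -0.098

after link 1: o_1 = (3.4641, 2.0000, 4.0000)
after link 2: o_2 = (6.7631, -0.7141, 1.4019)
after link 3: o_3 = (6.7631, -0.7141, 2.4019)
after link 4: o_4 = (9.3612, 0.7859, 5.4019)
after link 5: o_5 = (8.8612, 1.6519, 1.4019)
after link 6: o_6 = (12.7583, 0.9019, -0.0981)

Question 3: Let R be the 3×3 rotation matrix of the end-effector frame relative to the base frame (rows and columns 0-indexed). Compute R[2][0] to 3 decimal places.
End-effector x-axis (col 0 of R) = (0.4330,-0.7500,-0.5000)
R[2][0] = -0.5000

-0.500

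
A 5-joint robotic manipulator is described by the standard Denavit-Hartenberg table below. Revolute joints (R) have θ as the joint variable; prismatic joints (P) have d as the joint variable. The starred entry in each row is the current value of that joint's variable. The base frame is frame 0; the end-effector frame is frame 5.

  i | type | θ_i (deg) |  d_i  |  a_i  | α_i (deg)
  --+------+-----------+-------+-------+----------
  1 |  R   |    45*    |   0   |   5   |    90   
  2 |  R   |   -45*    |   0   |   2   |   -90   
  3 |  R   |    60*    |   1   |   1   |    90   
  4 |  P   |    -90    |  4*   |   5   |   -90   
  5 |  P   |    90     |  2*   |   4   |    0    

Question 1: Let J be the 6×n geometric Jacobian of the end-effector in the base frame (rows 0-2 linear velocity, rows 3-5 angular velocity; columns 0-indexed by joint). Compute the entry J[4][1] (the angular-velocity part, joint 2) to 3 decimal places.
axis z_1 = (0.7071,-0.7071,0.0000); lever o_n−o_1 = (-2.0871,1.5871,-5.3033)
cross product → J_v[:, 1] = (3.7500,3.7500,-0.3536)
J_ω[:, 1] = z_1
entry J[4][1] = -0.7071

-0.707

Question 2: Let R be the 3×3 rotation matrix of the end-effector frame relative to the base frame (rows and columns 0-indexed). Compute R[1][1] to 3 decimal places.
0.500

End-effector y-axis (col 1 of R) = (0.5000,0.5000,0.7071)
R[1][1] = 0.5000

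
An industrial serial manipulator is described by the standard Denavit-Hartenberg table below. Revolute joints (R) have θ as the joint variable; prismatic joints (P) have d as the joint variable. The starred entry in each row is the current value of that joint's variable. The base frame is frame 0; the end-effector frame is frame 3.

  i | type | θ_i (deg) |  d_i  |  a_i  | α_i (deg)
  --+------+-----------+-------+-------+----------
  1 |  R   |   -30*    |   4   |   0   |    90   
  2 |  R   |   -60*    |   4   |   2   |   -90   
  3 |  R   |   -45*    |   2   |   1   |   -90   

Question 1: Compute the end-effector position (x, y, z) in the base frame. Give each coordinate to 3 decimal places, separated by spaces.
0.319 -5.619 2.656

after link 1: o_1 = (0.0000, 0.0000, 4.0000)
after link 2: o_2 = (-1.1340, -3.9641, 2.2679)
after link 3: o_3 = (0.3187, -5.6193, 2.6556)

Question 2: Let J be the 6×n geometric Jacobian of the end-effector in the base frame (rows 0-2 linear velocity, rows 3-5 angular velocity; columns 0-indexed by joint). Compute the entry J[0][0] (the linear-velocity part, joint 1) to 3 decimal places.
axis z_0 = ẑ; lever o_n−o_0 = (0.3187,-5.6193,2.6556)
cross product → J_v[:, 0] = (5.6193,0.3187,-0.0000)
J_ω[:, 0] = z_0
entry J[0][0] = 5.6193

5.619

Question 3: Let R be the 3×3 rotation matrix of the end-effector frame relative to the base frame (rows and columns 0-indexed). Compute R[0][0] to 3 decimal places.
End-effector x-axis (col 0 of R) = (-0.0474,-0.7891,-0.6124)
R[0][0] = -0.0474

-0.047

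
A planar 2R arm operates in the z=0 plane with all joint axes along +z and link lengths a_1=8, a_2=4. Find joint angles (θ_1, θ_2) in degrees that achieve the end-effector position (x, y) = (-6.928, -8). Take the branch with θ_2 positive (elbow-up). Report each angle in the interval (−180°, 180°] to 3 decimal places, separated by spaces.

cos θ_2 = (111.9972−8²−4²)/(2·8·4) = 0.5000; θ_2 = 60.0029° (elbow-up)
β = atan2(-8.0000,-6.9280) = -130.8926°; ψ = atan2(3.4642,9.9998) = 19.1074°
θ_1 = β − ψ = -150.0000°

-150.000 60.003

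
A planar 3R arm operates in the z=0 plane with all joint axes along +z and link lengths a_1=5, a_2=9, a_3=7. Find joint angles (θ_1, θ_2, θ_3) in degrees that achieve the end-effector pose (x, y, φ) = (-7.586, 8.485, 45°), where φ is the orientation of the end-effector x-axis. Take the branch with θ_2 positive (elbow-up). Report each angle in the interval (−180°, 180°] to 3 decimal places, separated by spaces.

wrist centre = target − a_3·(cos φ, sin φ) = (-12.5357, 3.5353)
cos θ_2 = (169.6430−5²−9²)/(2·5·9) = 0.7071; θ_2 = 44.9970° (elbow-up)
β = atan2(3.5353,-12.5357) = 164.2508°; ψ = atan2(6.3636,11.3643) = 29.2474°
θ_1 = β − ψ = 135.0035°
θ_3 = φ − θ_1 − θ_2 = -135.0004° (wrapped to (-180°,180°])

135.003 44.997 -135.000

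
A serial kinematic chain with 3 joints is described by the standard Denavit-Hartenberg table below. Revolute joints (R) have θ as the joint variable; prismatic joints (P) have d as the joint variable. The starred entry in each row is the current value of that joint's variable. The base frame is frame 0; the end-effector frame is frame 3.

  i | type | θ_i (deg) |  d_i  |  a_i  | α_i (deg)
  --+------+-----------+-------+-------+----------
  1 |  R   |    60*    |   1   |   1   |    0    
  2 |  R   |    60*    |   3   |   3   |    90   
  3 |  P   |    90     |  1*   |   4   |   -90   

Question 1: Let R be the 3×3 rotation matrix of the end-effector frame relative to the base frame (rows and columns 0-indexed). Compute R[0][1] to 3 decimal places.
End-effector y-axis (col 1 of R) = (-0.8660,-0.5000,-0.0000)
R[0][1] = -0.8660

-0.866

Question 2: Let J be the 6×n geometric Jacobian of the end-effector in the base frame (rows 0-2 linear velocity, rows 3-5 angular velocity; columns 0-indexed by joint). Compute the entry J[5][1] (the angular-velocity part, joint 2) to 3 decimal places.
axis z_1 = (0.0000,0.0000,1.0000); lever o_n−o_1 = (-0.6340,3.0981,7.0000)
cross product → J_v[:, 1] = (-3.0981,-0.6340,0.0000)
J_ω[:, 1] = z_1
entry J[5][1] = 1.0000

1.000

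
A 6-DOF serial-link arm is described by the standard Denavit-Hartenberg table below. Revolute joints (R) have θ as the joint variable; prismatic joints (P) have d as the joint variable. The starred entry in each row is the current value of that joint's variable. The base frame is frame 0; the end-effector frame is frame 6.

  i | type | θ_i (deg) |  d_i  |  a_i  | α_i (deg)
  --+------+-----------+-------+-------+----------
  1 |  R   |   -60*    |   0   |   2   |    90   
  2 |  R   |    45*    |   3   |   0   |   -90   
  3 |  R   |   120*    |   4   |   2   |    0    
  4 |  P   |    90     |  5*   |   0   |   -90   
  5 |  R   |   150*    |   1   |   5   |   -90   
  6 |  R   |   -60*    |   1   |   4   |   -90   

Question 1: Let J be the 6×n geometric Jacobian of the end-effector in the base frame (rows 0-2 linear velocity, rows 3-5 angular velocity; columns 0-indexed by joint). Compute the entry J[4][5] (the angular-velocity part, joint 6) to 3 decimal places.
0.390

axis z_5 = (0.0634,0.3902,0.9186); lever o_n−o_5 = (-0.2884,-3.2684,2.4969)
cross product → J_v[:, 5] = (3.9764,-0.4233,-0.0947)
J_ω[:, 5] = z_5
entry J[4][5] = 0.3902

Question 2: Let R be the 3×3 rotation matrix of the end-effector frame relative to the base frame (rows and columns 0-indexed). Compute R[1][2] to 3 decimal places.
End-effector z-axis (col 2 of R) = (0.9941,-0.1058,-0.0237)
R[1][2] = -0.1058

-0.106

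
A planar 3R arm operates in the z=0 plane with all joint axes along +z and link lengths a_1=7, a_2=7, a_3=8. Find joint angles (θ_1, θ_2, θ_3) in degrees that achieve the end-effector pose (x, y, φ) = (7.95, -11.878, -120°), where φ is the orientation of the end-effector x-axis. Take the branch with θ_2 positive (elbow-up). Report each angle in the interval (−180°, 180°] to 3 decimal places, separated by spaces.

-44.997 44.995 -119.998

wrist centre = target − a_3·(cos φ, sin φ) = (11.9500, -4.9498)
cos θ_2 = (167.3030−7²−7²)/(2·7·7) = 0.7072; θ_2 = 44.9946° (elbow-up)
β = atan2(-4.9498,11.9500) = -22.4998°; ψ = atan2(4.9493,11.9502) = 22.4973°
θ_1 = β − ψ = -44.9971°
θ_3 = φ − θ_1 − θ_2 = -119.9975° (wrapped to (-180°,180°])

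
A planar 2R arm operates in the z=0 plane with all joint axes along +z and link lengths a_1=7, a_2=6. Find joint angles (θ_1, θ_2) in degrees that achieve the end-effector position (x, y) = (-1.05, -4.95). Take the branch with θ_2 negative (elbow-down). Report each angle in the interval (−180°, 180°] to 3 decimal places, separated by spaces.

cos θ_2 = (25.6050−7²−6²)/(2·7·6) = -0.7071; θ_2 = -134.9981° (elbow-down)
β = atan2(-4.9500,-1.0500) = -101.9761°; ψ = atan2(-4.2428,2.7575) = -56.9791°
θ_1 = β − ψ = -44.9971°

-44.997 -134.998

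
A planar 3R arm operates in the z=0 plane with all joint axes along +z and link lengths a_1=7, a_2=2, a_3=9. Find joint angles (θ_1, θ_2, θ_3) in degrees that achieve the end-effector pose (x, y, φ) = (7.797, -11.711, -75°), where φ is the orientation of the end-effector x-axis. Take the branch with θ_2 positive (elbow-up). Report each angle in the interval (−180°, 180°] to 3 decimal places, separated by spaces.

wrist centre = target − a_3·(cos φ, sin φ) = (5.4676, -3.0177)
cos θ_2 = (39.0013−7²−2²)/(2·7·2) = -0.5000; θ_2 = 119.9970° (elbow-up)
β = atan2(-3.0177,5.4676) = -28.8950°; ψ = atan2(1.7321,6.0001) = 16.1023°
θ_1 = β − ψ = -44.9973°
θ_3 = φ − θ_1 − θ_2 = -149.9997° (wrapped to (-180°,180°])

-44.997 119.997 -150.000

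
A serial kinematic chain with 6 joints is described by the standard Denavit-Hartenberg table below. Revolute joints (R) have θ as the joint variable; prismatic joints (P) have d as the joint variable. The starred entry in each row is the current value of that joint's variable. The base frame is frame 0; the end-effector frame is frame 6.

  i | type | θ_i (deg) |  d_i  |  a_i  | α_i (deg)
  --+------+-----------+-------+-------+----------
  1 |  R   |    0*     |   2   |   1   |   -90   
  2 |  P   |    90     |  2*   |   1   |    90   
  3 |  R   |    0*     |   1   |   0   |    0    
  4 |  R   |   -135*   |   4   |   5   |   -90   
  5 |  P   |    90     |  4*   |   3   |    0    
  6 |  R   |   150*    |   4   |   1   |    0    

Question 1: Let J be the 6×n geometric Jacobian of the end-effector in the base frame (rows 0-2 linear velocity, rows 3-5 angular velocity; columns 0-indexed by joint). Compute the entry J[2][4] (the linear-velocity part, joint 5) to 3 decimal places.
prismatic axis z_4 = (0.0000,-0.7071,-0.7071)
J_v[:, 4] = z_4; J_ω[:, 4] = (0,0,0)
entry J[2][4] = -0.7071

-0.707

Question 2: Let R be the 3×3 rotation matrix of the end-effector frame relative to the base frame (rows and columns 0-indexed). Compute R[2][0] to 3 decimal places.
End-effector x-axis (col 0 of R) = (0.8660,0.3536,-0.3536)
R[2][0] = -0.3536

-0.354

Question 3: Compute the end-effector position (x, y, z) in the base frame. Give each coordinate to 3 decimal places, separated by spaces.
after link 1: o_1 = (1.0000, 0.0000, 2.0000)
after link 2: o_2 = (1.0000, 2.0000, 1.0000)
after link 3: o_3 = (2.0000, 2.0000, 1.0000)
after link 4: o_4 = (6.0000, -1.5355, 4.5355)
after link 5: o_5 = (3.0000, -4.3640, 1.7071)
after link 6: o_6 = (3.8660, -6.8388, -1.4749)

3.866 -6.839 -1.475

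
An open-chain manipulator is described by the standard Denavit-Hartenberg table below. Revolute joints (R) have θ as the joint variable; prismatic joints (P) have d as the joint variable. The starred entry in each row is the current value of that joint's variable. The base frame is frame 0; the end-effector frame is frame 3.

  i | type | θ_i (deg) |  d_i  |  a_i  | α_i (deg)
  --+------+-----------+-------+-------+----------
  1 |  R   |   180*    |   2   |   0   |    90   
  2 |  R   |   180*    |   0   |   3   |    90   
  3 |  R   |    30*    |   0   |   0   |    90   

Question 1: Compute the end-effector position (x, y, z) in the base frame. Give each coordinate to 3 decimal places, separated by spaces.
after link 1: o_1 = (0.0000, 0.0000, 2.0000)
after link 2: o_2 = (3.0000, -0.0000, 2.0000)
after link 3: o_3 = (3.0000, -0.0000, 2.0000)

3.000 -0.000 2.000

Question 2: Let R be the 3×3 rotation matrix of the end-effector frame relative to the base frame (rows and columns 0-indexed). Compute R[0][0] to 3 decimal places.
End-effector x-axis (col 0 of R) = (0.8660,0.5000,0.0000)
R[0][0] = 0.8660

0.866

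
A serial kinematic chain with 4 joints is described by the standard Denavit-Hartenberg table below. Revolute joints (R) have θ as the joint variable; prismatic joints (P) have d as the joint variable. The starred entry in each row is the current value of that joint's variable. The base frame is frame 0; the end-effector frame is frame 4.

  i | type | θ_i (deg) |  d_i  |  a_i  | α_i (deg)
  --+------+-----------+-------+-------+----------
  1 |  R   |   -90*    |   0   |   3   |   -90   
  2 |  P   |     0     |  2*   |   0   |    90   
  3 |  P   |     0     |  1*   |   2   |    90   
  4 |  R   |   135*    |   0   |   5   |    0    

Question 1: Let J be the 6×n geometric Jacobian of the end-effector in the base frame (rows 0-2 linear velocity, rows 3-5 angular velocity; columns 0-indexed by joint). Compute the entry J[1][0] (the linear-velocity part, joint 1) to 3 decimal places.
axis z_0 = ẑ; lever o_n−o_0 = (2.0000,-1.4645,4.5355)
cross product → J_v[:, 0] = (1.4645,2.0000,-0.0000)
J_ω[:, 0] = z_0
entry J[1][0] = 2.0000

2.000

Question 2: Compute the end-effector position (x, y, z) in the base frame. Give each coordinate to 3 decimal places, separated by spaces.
after link 1: o_1 = (0.0000, -3.0000, 0.0000)
after link 2: o_2 = (2.0000, -3.0000, 0.0000)
after link 3: o_3 = (2.0000, -5.0000, 1.0000)
after link 4: o_4 = (2.0000, -1.4645, 4.5355)

2.000 -1.464 4.536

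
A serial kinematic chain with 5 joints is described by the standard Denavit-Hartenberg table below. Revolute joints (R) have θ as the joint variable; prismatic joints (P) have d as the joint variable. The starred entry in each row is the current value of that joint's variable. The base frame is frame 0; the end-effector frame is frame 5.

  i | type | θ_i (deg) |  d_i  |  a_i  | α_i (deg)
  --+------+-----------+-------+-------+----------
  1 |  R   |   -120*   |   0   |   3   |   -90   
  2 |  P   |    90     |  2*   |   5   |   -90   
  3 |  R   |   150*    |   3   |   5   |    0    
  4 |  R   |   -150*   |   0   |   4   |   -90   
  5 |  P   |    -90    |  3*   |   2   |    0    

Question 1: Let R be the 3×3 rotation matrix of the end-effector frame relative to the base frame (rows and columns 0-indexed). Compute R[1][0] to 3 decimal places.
0.866

End-effector x-axis (col 0 of R) = (0.5000,0.8660,-0.0000)
R[1][0] = 0.8660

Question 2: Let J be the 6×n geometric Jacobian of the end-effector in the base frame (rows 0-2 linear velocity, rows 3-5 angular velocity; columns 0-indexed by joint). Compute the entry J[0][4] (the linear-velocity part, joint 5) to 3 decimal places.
prismatic axis z_4 = (-0.8660,0.5000,-0.0000)
J_v[:, 4] = z_4; J_ω[:, 4] = (0,0,0)
entry J[0][4] = -0.8660

-0.866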